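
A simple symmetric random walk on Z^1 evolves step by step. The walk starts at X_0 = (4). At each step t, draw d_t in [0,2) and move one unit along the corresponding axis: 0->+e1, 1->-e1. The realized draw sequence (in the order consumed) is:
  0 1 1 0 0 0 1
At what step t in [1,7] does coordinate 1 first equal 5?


t=0: X=(4), d=0 → +e1, X_1=(5)
t=1: X=(5), d=1 → -e1, X_2=(4)
t=2: X=(4), d=1 → -e1, X_3=(3)
t=3: X=(3), d=0 → +e1, X_4=(4)
t=4: X=(4), d=0 → +e1, X_5=(5)
t=5: X=(5), d=0 → +e1, X_6=(6)
t=6: X=(6), d=1 → -e1, X_7=(5)

1


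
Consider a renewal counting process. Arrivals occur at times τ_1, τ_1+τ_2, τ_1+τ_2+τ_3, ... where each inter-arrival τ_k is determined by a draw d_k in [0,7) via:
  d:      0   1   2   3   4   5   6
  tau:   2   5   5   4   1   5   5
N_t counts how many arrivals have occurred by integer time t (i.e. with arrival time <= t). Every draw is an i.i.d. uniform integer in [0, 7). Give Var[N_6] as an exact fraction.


Inter-arrival values over d=0..6: [2, 5, 5, 4, 1, 5, 5]
Each d has probability 1/7, so the pmf of τ is: f(1) = 1/7, f(2) = 1/7, f(4) = 1/7, f(5) = 4/7
Let p_n(j) = P(N_n = j), with p_0 = [1]. Condition on τ_1: p_n(0) = P(τ > n), and for j >= 1, p_n(j) = Σ_{k<=n} f(k)·p_{n−k}(j−1)
p_1 = [6/7, 1/7]  (j = 0..1)
p_2 = [5/7, 13/49, 1/49]  (j = 0..2)
p_3 = [5/7, 11/49, 20/343, 1/343]  (j = 0..3)
p_4 = [4/7, 17/49, 24/343, 27/2401, 1/2401]  (j = 0..4)
p_5 = [0, 43/49, 5/49, 44/2401, 34/16807, 1/16807]  (j = 0..5)
p_6 = [0, 33/49, 101/343, 66/2401, 71/16807, 41/117649, 1/117649]  (j = 0..6)
E[N_6] = Σ j·p_6(j) = 160420/117649;  E[N_6²] = Σ j²·p_6(j) = 255924/117649
Var[N_6] = 255924/117649 − (160420/117649)² = 4374626276/13841287201

4374626276/13841287201


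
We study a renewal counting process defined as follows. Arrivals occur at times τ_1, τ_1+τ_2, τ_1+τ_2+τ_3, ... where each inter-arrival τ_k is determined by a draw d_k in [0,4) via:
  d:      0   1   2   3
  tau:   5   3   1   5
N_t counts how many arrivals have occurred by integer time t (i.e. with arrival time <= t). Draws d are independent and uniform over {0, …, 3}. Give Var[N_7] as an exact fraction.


193202599/268435456

Inter-arrival values over d=0..3: [5, 3, 1, 5]
Each d has probability 1/4, so the pmf of τ is: f(1) = 1/4, f(3) = 1/4, f(5) = 1/2
Let p_n(j) = P(N_n = j), with p_0 = [1]. Condition on τ_1: p_n(0) = P(τ > n), and for j >= 1, p_n(j) = Σ_{k<=n} f(k)·p_{n−k}(j−1)
p_1 = [3/4, 1/4]  (j = 0..1)
p_2 = [3/4, 3/16, 1/16]  (j = 0..2)
p_3 = [1/2, 7/16, 3/64, 1/64]  (j = 0..3)
p_4 = [1/2, 5/16, 11/64, 3/256, 1/256]  (j = 0..4)
p_5 = [0, 13/16, 1/8, 15/256, 3/1024, 1/1024]  (j = 0..5)
p_6 = [0, 1/2, 7/16, 11/256, 19/1024, 3/4096, 1/4096]  (j = 0..6)
p_7 = [0, 1/2, 19/64, 47/256, 7/512, 23/4096, 3/16384, 1/16384]  (j = 0..7)
E[N_7] = Σ j·p_7(j) = 28325/16384;  E[N_7²] = Σ j²·p_7(j) = 60761/16384
Var[N_7] = 60761/16384 − (28325/16384)² = 193202599/268435456


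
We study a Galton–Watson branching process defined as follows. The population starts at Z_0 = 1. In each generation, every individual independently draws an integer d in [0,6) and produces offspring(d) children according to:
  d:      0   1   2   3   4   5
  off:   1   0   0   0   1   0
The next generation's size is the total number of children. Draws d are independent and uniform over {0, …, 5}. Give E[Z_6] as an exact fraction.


Outcome values over d=0..5: [1, 0, 0, 0, 1, 0]
Σy = 2, Σy² = 2, M = 6
μ = 2/6 = 1/3,  σ² = 2/6 − (1/3)² = 2/9
E[Z_0] = 1
E[Z_1] = 1/3·E[Z_0] = 1/3
E[Z_2] = 1/3·E[Z_1] = 1/9
E[Z_3] = 1/3·E[Z_2] = 1/27
E[Z_4] = 1/3·E[Z_3] = 1/81
E[Z_5] = 1/3·E[Z_4] = 1/243
E[Z_6] = 1/3·E[Z_5] = 1/729

1/729


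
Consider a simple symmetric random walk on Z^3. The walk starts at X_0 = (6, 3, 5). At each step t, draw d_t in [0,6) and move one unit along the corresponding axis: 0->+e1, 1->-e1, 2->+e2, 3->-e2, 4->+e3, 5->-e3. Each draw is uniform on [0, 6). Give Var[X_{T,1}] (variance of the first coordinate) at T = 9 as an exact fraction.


3

Outcome values over d=0..5: [1, -1, 0, 0, 0, 0]
Σy = 0, Σy² = 2, M = 6
μ = 0/6 = 0,  σ² = 2/6 − (0)² = 1/3
Independent increments: Var[X_9] = 9·σ² = 9·(1/3) = 3


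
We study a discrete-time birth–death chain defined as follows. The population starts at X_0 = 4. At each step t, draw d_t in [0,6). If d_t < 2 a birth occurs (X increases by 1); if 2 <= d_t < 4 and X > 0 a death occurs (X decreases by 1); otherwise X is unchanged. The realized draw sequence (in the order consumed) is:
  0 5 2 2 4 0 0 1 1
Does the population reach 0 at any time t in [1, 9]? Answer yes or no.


t=0: X=4, d=0 → birth, X_1=5
t=1: X=5, d=5 → hold, X_2=5
t=2: X=5, d=2 → death, X_3=4
t=3: X=4, d=2 → death, X_4=3
t=4: X=3, d=4 → hold, X_5=3
t=5: X=3, d=0 → birth, X_6=4
t=6: X=4, d=0 → birth, X_7=5
t=7: X=5, d=1 → birth, X_8=6
t=8: X=6, d=1 → birth, X_9=7

no


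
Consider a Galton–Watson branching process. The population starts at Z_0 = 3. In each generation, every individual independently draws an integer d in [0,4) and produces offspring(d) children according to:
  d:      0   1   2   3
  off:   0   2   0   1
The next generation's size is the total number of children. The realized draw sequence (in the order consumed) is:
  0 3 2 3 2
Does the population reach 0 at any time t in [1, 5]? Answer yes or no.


gen 0: Z_0=3, draws=[0, 3, 2], offspring=[0, 1, 0], Z_1=1
gen 1: Z_1=1, draws=[3], offspring=[1], Z_2=1
gen 2: Z_2=1, draws=[2], offspring=[0], Z_3=0
gen 3: Z_3=0, draws=[], offspring=[], Z_4=0
gen 4: Z_4=0, draws=[], offspring=[], Z_5=0

yes


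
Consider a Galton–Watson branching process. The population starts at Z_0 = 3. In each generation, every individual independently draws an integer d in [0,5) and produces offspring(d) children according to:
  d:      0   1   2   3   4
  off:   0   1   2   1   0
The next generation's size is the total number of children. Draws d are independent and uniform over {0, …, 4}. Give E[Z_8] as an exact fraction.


196608/390625

Outcome values over d=0..4: [0, 1, 2, 1, 0]
Σy = 4, Σy² = 6, M = 5
μ = 4/5 = 4/5,  σ² = 6/5 − (4/5)² = 14/25
E[Z_0] = 3
E[Z_1] = 4/5·E[Z_0] = 12/5
E[Z_2] = 4/5·E[Z_1] = 48/25
E[Z_3] = 4/5·E[Z_2] = 192/125
E[Z_4] = 4/5·E[Z_3] = 768/625
E[Z_5] = 4/5·E[Z_4] = 3072/3125
E[Z_6] = 4/5·E[Z_5] = 12288/15625
E[Z_7] = 4/5·E[Z_6] = 49152/78125
E[Z_8] = 4/5·E[Z_7] = 196608/390625


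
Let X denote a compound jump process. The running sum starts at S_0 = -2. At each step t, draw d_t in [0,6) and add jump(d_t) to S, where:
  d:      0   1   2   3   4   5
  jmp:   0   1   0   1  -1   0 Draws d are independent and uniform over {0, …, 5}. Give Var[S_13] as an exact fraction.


221/36

Outcome values over d=0..5: [0, 1, 0, 1, -1, 0]
Σy = 1, Σy² = 3, M = 6
μ = 1/6 = 1/6,  σ² = 3/6 − (1/6)² = 17/36
Independent increments: Var[S_13] = 13·σ² = 13·(17/36) = 221/36


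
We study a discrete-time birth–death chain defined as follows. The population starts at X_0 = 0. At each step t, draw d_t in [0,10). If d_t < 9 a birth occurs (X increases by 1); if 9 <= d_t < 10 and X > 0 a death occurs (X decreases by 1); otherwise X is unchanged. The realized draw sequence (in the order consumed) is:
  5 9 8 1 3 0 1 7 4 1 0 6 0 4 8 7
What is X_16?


t=0: X=0, d=5 → birth, X_1=1
t=1: X=1, d=9 → death, X_2=0
t=2: X=0, d=8 → birth, X_3=1
t=3: X=1, d=1 → birth, X_4=2
t=4: X=2, d=3 → birth, X_5=3
t=5: X=3, d=0 → birth, X_6=4
t=6: X=4, d=1 → birth, X_7=5
t=7: X=5, d=7 → birth, X_8=6
t=8: X=6, d=4 → birth, X_9=7
t=9: X=7, d=1 → birth, X_10=8
t=10: X=8, d=0 → birth, X_11=9
t=11: X=9, d=6 → birth, X_12=10
t=12: X=10, d=0 → birth, X_13=11
t=13: X=11, d=4 → birth, X_14=12
t=14: X=12, d=8 → birth, X_15=13
t=15: X=13, d=7 → birth, X_16=14

14


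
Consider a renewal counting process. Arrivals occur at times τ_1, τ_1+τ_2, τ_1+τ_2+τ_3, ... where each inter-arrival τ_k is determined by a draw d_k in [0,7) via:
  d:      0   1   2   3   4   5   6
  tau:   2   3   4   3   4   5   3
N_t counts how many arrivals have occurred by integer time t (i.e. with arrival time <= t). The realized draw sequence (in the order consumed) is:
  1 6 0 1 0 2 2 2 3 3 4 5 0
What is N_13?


draw d_1=1: τ_1=3, arrival time A_1=3
draw d_2=6: τ_2=3, arrival time A_2=6
draw d_3=0: τ_3=2, arrival time A_3=8
draw d_4=1: τ_4=3, arrival time A_4=11
draw d_5=0: τ_5=2, arrival time A_5=13
draw d_6=2: τ_6=4, arrival time A_6=17
draw d_7=2: τ_7=4, arrival time A_7=21
draw d_8=2: τ_8=4, arrival time A_8=25
draw d_9=3: τ_9=3, arrival time A_9=28
draw d_10=3: τ_10=3, arrival time A_10=31
draw d_11=4: τ_11=4, arrival time A_11=35
draw d_12=5: τ_12=5, arrival time A_12=40
draw d_13=0: τ_13=2, arrival time A_13=42
N_t over t=0..13: 0:0 1:0 2:0 3:1 4:1 5:1 6:2 7:2 8:3 9:3 10:3 11:4 12:4 13:5

5


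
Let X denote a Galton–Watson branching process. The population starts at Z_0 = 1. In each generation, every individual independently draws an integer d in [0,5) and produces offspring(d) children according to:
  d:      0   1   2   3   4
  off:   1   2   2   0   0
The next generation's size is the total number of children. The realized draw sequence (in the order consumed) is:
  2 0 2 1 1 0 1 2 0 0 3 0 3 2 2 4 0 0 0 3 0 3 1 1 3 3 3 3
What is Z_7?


2

gen 0: Z_0=1, draws=[2], offspring=[2], Z_1=2
gen 1: Z_1=2, draws=[0, 2], offspring=[1, 2], Z_2=3
gen 2: Z_2=3, draws=[1, 1, 0], offspring=[2, 2, 1], Z_3=5
gen 3: Z_3=5, draws=[1, 2, 0, 0, 3], offspring=[2, 2, 1, 1, 0], Z_4=6
gen 4: Z_4=6, draws=[0, 3, 2, 2, 4, 0], offspring=[1, 0, 2, 2, 0, 1], Z_5=6
gen 5: Z_5=6, draws=[0, 0, 3, 0, 3, 1], offspring=[1, 1, 0, 1, 0, 2], Z_6=5
gen 6: Z_6=5, draws=[1, 3, 3, 3, 3], offspring=[2, 0, 0, 0, 0], Z_7=2


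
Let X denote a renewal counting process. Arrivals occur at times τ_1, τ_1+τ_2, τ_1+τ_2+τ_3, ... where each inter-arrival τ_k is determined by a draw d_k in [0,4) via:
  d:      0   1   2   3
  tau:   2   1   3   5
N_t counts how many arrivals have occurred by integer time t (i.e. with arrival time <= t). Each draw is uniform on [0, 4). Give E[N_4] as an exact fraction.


Inter-arrival values over d=0..3: [2, 1, 3, 5]
Each d has probability 1/4, so the pmf of τ is: f(1) = 1/4, f(2) = 1/4, f(3) = 1/4, f(5) = 1/4
Renewal equation for m(n) = E[N_n]: condition on τ_1 = k (if k <= n, one arrival plus a fresh copy on the remaining n−k steps): m(n) = F(n) + Σ_{k<=n} f(k)·m(n−k), where F(n) = P(τ <= n) and m(0) = 0
m(1) = F(1) = 1/4
m(2) = F(2) + f(1)·m(1) = 1/2 + 1/4·1/4 = 9/16
m(3) = F(3) + f(1)·m(2) + f(2)·m(1) = 3/4 + 1/4·9/16 + 1/4·1/4 = 61/64
m(4) = F(4) + f(1)·m(3) + f(2)·m(2) + f(3)·m(1) = 3/4 + 1/4·61/64 + 1/4·9/16 + 1/4·1/4 = 305/256
E[N_4] = m(4) = 305/256

305/256


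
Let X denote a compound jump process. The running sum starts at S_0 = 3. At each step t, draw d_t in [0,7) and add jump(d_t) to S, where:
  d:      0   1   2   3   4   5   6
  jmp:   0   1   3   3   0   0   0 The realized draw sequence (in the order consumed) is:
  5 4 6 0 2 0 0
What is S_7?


6

t=0: S=3, d=5, jump=0, S_1=3
t=1: S=3, d=4, jump=0, S_2=3
t=2: S=3, d=6, jump=0, S_3=3
t=3: S=3, d=0, jump=0, S_4=3
t=4: S=3, d=2, jump=3, S_5=6
t=5: S=6, d=0, jump=0, S_6=6
t=6: S=6, d=0, jump=0, S_7=6


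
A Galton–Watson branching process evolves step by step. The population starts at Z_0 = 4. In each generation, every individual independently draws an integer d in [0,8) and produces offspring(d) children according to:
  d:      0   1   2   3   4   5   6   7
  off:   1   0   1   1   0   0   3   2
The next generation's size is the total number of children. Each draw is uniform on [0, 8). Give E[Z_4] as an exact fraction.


Outcome values over d=0..7: [1, 0, 1, 1, 0, 0, 3, 2]
Σy = 8, Σy² = 16, M = 8
μ = 8/8 = 1,  σ² = 16/8 − (1)² = 1
E[Z_0] = 4
E[Z_1] = 1·E[Z_0] = 4
E[Z_2] = 1·E[Z_1] = 4
E[Z_3] = 1·E[Z_2] = 4
E[Z_4] = 1·E[Z_3] = 4

4


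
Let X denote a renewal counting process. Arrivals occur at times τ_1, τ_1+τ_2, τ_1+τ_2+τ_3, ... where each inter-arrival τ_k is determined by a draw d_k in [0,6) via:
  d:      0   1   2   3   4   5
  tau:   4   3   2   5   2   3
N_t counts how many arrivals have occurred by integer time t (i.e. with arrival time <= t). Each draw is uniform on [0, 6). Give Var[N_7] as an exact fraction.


266/729

Inter-arrival values over d=0..5: [4, 3, 2, 5, 2, 3]
Each d has probability 1/6, so the pmf of τ is: f(2) = 1/3, f(3) = 1/3, f(4) = 1/6, f(5) = 1/6
Let p_n(j) = P(N_n = j), with p_0 = [1]. Condition on τ_1: p_n(0) = P(τ > n), and for j >= 1, p_n(j) = Σ_{k<=n} f(k)·p_{n−k}(j−1)
p_1 = [1]  (j = 0)
p_2 = [2/3, 1/3]  (j = 0..1)
p_3 = [1/3, 2/3]  (j = 0..1)
p_4 = [1/6, 13/18, 1/9]  (j = 0..2)
p_5 = [0, 2/3, 1/3]  (j = 0..2)
p_6 = [0, 4/9, 14/27, 1/27]  (j = 0..3)
p_7 = [0, 2/9, 17/27, 4/27]  (j = 0..3)
E[N_7] = Σ j·p_7(j) = 52/27;  E[N_7²] = Σ j²·p_7(j) = 110/27
Var[N_7] = 110/27 − (52/27)² = 266/729


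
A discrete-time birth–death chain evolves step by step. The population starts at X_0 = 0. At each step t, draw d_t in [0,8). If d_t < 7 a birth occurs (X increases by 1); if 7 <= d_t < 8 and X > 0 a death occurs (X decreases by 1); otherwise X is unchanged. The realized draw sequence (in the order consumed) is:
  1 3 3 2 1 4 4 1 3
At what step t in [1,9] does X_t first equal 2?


2

t=0: X=0, d=1 → birth, X_1=1
t=1: X=1, d=3 → birth, X_2=2
t=2: X=2, d=3 → birth, X_3=3
t=3: X=3, d=2 → birth, X_4=4
t=4: X=4, d=1 → birth, X_5=5
t=5: X=5, d=4 → birth, X_6=6
t=6: X=6, d=4 → birth, X_7=7
t=7: X=7, d=1 → birth, X_8=8
t=8: X=8, d=3 → birth, X_9=9


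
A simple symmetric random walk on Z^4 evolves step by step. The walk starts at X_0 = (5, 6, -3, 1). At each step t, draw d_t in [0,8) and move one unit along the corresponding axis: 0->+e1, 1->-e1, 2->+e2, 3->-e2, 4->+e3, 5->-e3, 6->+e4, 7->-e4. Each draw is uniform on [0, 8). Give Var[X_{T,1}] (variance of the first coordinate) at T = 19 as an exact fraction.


Outcome values over d=0..7: [1, -1, 0, 0, 0, 0, 0, 0]
Σy = 0, Σy² = 2, M = 8
μ = 0/8 = 0,  σ² = 2/8 − (0)² = 1/4
Independent increments: Var[X_19] = 19·σ² = 19·(1/4) = 19/4

19/4


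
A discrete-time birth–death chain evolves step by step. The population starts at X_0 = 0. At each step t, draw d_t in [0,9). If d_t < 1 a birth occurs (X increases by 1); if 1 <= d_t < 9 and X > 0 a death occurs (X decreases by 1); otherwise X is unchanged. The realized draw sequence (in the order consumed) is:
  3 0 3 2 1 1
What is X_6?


0

t=0: X=0, d=3 → hold, X_1=0
t=1: X=0, d=0 → birth, X_2=1
t=2: X=1, d=3 → death, X_3=0
t=3: X=0, d=2 → hold, X_4=0
t=4: X=0, d=1 → hold, X_5=0
t=5: X=0, d=1 → hold, X_6=0


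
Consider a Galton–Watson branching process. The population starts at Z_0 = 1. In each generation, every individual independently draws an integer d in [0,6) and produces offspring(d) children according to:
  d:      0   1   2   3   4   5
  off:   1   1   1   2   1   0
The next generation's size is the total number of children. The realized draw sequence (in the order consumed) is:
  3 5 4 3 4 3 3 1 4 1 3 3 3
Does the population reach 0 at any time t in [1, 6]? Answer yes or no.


no

gen 0: Z_0=1, draws=[3], offspring=[2], Z_1=2
gen 1: Z_1=2, draws=[5, 4], offspring=[0, 1], Z_2=1
gen 2: Z_2=1, draws=[3], offspring=[2], Z_3=2
gen 3: Z_3=2, draws=[4, 3], offspring=[1, 2], Z_4=3
gen 4: Z_4=3, draws=[3, 1, 4], offspring=[2, 1, 1], Z_5=4
gen 5: Z_5=4, draws=[1, 3, 3, 3], offspring=[1, 2, 2, 2], Z_6=7


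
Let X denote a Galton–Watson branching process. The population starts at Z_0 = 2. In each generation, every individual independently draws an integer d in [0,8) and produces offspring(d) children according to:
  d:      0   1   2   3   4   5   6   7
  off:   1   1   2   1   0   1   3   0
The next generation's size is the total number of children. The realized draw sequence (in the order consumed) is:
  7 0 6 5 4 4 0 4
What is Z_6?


0

gen 0: Z_0=2, draws=[7, 0], offspring=[0, 1], Z_1=1
gen 1: Z_1=1, draws=[6], offspring=[3], Z_2=3
gen 2: Z_2=3, draws=[5, 4, 4], offspring=[1, 0, 0], Z_3=1
gen 3: Z_3=1, draws=[0], offspring=[1], Z_4=1
gen 4: Z_4=1, draws=[4], offspring=[0], Z_5=0
gen 5: Z_5=0, draws=[], offspring=[], Z_6=0


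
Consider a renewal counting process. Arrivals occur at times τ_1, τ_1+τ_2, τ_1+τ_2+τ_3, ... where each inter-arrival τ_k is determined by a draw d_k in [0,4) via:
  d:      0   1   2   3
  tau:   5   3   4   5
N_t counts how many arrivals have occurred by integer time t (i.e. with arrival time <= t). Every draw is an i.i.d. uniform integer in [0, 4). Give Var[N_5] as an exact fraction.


Inter-arrival values over d=0..3: [5, 3, 4, 5]
Each d has probability 1/4, so the pmf of τ is: f(3) = 1/4, f(4) = 1/4, f(5) = 1/2
Let p_n(j) = P(N_n = j), with p_0 = [1]. Condition on τ_1: p_n(0) = P(τ > n), and for j >= 1, p_n(j) = Σ_{k<=n} f(k)·p_{n−k}(j−1)
p_1 = [1]  (j = 0)
p_2 = [1]  (j = 0)
p_3 = [3/4, 1/4]  (j = 0..1)
p_4 = [1/2, 1/2]  (j = 0..1)
p_5 = [0, 1]  (j = 0..1)
E[N_5] = Σ j·p_5(j) = 1;  E[N_5²] = Σ j²·p_5(j) = 1
Var[N_5] = 1 − (1)² = 0

0


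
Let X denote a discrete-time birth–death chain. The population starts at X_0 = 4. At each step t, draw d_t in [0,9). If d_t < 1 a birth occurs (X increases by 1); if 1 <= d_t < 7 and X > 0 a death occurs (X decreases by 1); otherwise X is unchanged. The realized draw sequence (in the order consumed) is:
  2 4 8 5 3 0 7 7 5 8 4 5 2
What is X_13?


0

t=0: X=4, d=2 → death, X_1=3
t=1: X=3, d=4 → death, X_2=2
t=2: X=2, d=8 → hold, X_3=2
t=3: X=2, d=5 → death, X_4=1
t=4: X=1, d=3 → death, X_5=0
t=5: X=0, d=0 → birth, X_6=1
t=6: X=1, d=7 → hold, X_7=1
t=7: X=1, d=7 → hold, X_8=1
t=8: X=1, d=5 → death, X_9=0
t=9: X=0, d=8 → hold, X_10=0
t=10: X=0, d=4 → hold, X_11=0
t=11: X=0, d=5 → hold, X_12=0
t=12: X=0, d=2 → hold, X_13=0


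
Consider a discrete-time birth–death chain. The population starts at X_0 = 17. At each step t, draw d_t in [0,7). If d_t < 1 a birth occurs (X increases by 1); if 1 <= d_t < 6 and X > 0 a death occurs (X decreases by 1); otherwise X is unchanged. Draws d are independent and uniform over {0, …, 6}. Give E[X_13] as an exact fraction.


X can drop by at most 1 per step and X_0 = 17 > T = 13, so X_t >= 17 − t >= 4 > 0 for every t <= 13: the floor at 0 (the 'and X > 0' condition) never binds. Hence X_13 = X_0 + Σ_{t<13} Y_t with i.i.d. increments Y_t = y(d_t) ∈ {+1, −1, 0}.
Outcome values over d=0..6: [1, -1, -1, -1, -1, -1, 0]
Σy = -4, Σy² = 6, M = 7
μ = -4/7 = -4/7,  σ² = 6/7 − (-4/7)² = 26/49
E[X_13] = 17 + 13·(-4/7) = 67/7

67/7


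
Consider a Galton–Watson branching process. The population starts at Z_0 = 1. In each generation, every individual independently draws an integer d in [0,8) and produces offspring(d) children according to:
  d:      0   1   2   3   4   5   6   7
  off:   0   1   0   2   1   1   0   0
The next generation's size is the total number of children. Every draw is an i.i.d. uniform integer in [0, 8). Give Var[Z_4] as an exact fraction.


Outcome values over d=0..7: [0, 1, 0, 2, 1, 1, 0, 0]
Σy = 5, Σy² = 7, M = 8
μ = 5/8 = 5/8,  σ² = 7/8 − (5/8)² = 31/64
V_0 = 0, E_0 = 1
V_1 = 31/64·E_0 + (5/8)²·V_0 = 31/64;  E_1 = 5/8
V_2 = 31/64·E_1 + (5/8)²·V_1 = 2015/4096;  E_2 = 25/64
V_3 = 31/64·E_2 + (5/8)²·V_2 = 99975/262144;  E_3 = 125/512
V_4 = 31/64·E_3 + (5/8)²·V_3 = 4483375/16777216;  E_4 = 625/4096

4483375/16777216


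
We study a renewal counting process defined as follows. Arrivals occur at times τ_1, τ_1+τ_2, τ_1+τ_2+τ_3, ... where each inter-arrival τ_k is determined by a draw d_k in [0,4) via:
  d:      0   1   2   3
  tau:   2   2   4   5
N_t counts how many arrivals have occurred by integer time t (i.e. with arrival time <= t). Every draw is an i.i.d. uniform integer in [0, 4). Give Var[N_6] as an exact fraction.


Inter-arrival values over d=0..3: [2, 2, 4, 5]
Each d has probability 1/4, so the pmf of τ is: f(2) = 1/2, f(4) = 1/4, f(5) = 1/4
Let p_n(j) = P(N_n = j), with p_0 = [1]. Condition on τ_1: p_n(0) = P(τ > n), and for j >= 1, p_n(j) = Σ_{k<=n} f(k)·p_{n−k}(j−1)
p_1 = [1]  (j = 0)
p_2 = [1/2, 1/2]  (j = 0..1)
p_3 = [1/2, 1/2]  (j = 0..1)
p_4 = [1/4, 1/2, 1/4]  (j = 0..2)
p_5 = [0, 3/4, 1/4]  (j = 0..2)
p_6 = [0, 1/2, 3/8, 1/8]  (j = 0..3)
E[N_6] = Σ j·p_6(j) = 13/8;  E[N_6²] = Σ j²·p_6(j) = 25/8
Var[N_6] = 25/8 − (13/8)² = 31/64

31/64


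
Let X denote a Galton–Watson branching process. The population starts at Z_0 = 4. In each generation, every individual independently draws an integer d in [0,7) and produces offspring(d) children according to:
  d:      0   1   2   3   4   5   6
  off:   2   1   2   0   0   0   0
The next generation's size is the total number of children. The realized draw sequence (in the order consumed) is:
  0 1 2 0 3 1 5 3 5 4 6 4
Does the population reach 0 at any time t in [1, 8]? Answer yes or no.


yes

gen 0: Z_0=4, draws=[0, 1, 2, 0], offspring=[2, 1, 2, 2], Z_1=7
gen 1: Z_1=7, draws=[3, 1, 5, 3, 5, 4, 6], offspring=[0, 1, 0, 0, 0, 0, 0], Z_2=1
gen 2: Z_2=1, draws=[4], offspring=[0], Z_3=0
gen 3: Z_3=0, draws=[], offspring=[], Z_4=0
gen 4: Z_4=0, draws=[], offspring=[], Z_5=0
gen 5: Z_5=0, draws=[], offspring=[], Z_6=0
gen 6: Z_6=0, draws=[], offspring=[], Z_7=0
gen 7: Z_7=0, draws=[], offspring=[], Z_8=0


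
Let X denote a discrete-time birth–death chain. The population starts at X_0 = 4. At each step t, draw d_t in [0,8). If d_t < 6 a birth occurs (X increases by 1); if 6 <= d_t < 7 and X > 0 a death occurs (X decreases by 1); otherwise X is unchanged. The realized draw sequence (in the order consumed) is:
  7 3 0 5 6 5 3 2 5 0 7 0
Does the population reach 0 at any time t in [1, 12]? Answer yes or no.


no

t=0: X=4, d=7 → hold, X_1=4
t=1: X=4, d=3 → birth, X_2=5
t=2: X=5, d=0 → birth, X_3=6
t=3: X=6, d=5 → birth, X_4=7
t=4: X=7, d=6 → death, X_5=6
t=5: X=6, d=5 → birth, X_6=7
t=6: X=7, d=3 → birth, X_7=8
t=7: X=8, d=2 → birth, X_8=9
t=8: X=9, d=5 → birth, X_9=10
t=9: X=10, d=0 → birth, X_10=11
t=10: X=11, d=7 → hold, X_11=11
t=11: X=11, d=0 → birth, X_12=12


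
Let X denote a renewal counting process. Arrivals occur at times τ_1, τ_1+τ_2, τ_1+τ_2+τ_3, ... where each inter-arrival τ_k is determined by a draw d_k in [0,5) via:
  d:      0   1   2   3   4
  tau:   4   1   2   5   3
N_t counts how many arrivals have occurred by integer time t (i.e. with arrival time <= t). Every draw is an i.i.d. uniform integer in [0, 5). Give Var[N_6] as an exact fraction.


Inter-arrival values over d=0..4: [4, 1, 2, 5, 3]
Each d has probability 1/5, so the pmf of τ is: f(1) = 1/5, f(2) = 1/5, f(3) = 1/5, f(4) = 1/5, f(5) = 1/5
Let p_n(j) = P(N_n = j), with p_0 = [1]. Condition on τ_1: p_n(0) = P(τ > n), and for j >= 1, p_n(j) = Σ_{k<=n} f(k)·p_{n−k}(j−1)
p_1 = [4/5, 1/5]  (j = 0..1)
p_2 = [3/5, 9/25, 1/25]  (j = 0..2)
p_3 = [2/5, 12/25, 14/125, 1/125]  (j = 0..3)
p_4 = [1/5, 14/25, 26/125, 19/625, 1/625]  (j = 0..4)
p_5 = [0, 3/5, 8/25, 9/125, 24/3125, 1/3125]  (j = 0..5)
p_6 = [0, 2/5, 11/25, 17/125, 69/3125, 29/15625, 1/15625]  (j = 0..6)
E[N_6] = Σ j·p_6(j) = 27906/15625;  E[N_6²] = Σ j²·p_6(j) = 59156/15625
Var[N_6] = 59156/15625 − (27906/15625)² = 145567664/244140625

145567664/244140625


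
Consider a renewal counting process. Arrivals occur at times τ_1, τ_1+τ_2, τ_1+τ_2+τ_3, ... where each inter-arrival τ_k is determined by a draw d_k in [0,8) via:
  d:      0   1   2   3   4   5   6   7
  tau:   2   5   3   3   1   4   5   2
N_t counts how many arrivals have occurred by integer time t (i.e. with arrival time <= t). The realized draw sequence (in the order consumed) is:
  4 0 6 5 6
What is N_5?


draw d_1=4: τ_1=1, arrival time A_1=1
draw d_2=0: τ_2=2, arrival time A_2=3
draw d_3=6: τ_3=5, arrival time A_3=8
draw d_4=5: τ_4=4, arrival time A_4=12
draw d_5=6: τ_5=5, arrival time A_5=17
N_t over t=0..5: 0:0 1:1 2:1 3:2 4:2 5:2

2


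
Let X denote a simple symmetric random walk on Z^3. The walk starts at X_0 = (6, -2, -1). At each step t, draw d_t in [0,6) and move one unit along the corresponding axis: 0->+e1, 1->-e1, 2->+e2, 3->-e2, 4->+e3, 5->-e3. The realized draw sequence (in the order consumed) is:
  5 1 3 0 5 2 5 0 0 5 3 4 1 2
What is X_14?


t=0: X=(6, -2, -1), d=5 → -e3, X_1=(6, -2, -2)
t=1: X=(6, -2, -2), d=1 → -e1, X_2=(5, -2, -2)
t=2: X=(5, -2, -2), d=3 → -e2, X_3=(5, -3, -2)
t=3: X=(5, -3, -2), d=0 → +e1, X_4=(6, -3, -2)
t=4: X=(6, -3, -2), d=5 → -e3, X_5=(6, -3, -3)
t=5: X=(6, -3, -3), d=2 → +e2, X_6=(6, -2, -3)
t=6: X=(6, -2, -3), d=5 → -e3, X_7=(6, -2, -4)
t=7: X=(6, -2, -4), d=0 → +e1, X_8=(7, -2, -4)
t=8: X=(7, -2, -4), d=0 → +e1, X_9=(8, -2, -4)
t=9: X=(8, -2, -4), d=5 → -e3, X_10=(8, -2, -5)
t=10: X=(8, -2, -5), d=3 → -e2, X_11=(8, -3, -5)
t=11: X=(8, -3, -5), d=4 → +e3, X_12=(8, -3, -4)
t=12: X=(8, -3, -4), d=1 → -e1, X_13=(7, -3, -4)
t=13: X=(7, -3, -4), d=2 → +e2, X_14=(7, -2, -4)

(7, -2, -4)


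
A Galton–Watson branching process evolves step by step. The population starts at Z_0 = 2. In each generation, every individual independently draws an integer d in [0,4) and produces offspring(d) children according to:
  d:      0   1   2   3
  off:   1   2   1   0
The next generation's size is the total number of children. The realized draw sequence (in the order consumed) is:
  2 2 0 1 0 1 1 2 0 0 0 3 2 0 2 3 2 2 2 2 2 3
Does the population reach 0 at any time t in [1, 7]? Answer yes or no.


gen 0: Z_0=2, draws=[2, 2], offspring=[1, 1], Z_1=2
gen 1: Z_1=2, draws=[0, 1], offspring=[1, 2], Z_2=3
gen 2: Z_2=3, draws=[0, 1, 1], offspring=[1, 2, 2], Z_3=5
gen 3: Z_3=5, draws=[2, 0, 0, 0, 3], offspring=[1, 1, 1, 1, 0], Z_4=4
gen 4: Z_4=4, draws=[2, 0, 2, 3], offspring=[1, 1, 1, 0], Z_5=3
gen 5: Z_5=3, draws=[2, 2, 2], offspring=[1, 1, 1], Z_6=3
gen 6: Z_6=3, draws=[2, 2, 3], offspring=[1, 1, 0], Z_7=2

no


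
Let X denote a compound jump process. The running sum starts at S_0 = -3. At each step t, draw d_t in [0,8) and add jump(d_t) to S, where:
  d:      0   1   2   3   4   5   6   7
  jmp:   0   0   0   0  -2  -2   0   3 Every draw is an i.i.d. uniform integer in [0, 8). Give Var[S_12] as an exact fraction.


405/16

Outcome values over d=0..7: [0, 0, 0, 0, -2, -2, 0, 3]
Σy = -1, Σy² = 17, M = 8
μ = -1/8 = -1/8,  σ² = 17/8 − (-1/8)² = 135/64
Independent increments: Var[S_12] = 12·σ² = 12·(135/64) = 405/16


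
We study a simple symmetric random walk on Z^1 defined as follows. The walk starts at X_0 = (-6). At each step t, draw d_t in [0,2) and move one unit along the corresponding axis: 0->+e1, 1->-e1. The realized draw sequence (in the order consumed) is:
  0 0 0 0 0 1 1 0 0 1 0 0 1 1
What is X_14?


(-2)

t=0: X=(-6), d=0 → +e1, X_1=(-5)
t=1: X=(-5), d=0 → +e1, X_2=(-4)
t=2: X=(-4), d=0 → +e1, X_3=(-3)
t=3: X=(-3), d=0 → +e1, X_4=(-2)
t=4: X=(-2), d=0 → +e1, X_5=(-1)
t=5: X=(-1), d=1 → -e1, X_6=(-2)
t=6: X=(-2), d=1 → -e1, X_7=(-3)
t=7: X=(-3), d=0 → +e1, X_8=(-2)
t=8: X=(-2), d=0 → +e1, X_9=(-1)
t=9: X=(-1), d=1 → -e1, X_10=(-2)
t=10: X=(-2), d=0 → +e1, X_11=(-1)
t=11: X=(-1), d=0 → +e1, X_12=(0)
t=12: X=(0), d=1 → -e1, X_13=(-1)
t=13: X=(-1), d=1 → -e1, X_14=(-2)


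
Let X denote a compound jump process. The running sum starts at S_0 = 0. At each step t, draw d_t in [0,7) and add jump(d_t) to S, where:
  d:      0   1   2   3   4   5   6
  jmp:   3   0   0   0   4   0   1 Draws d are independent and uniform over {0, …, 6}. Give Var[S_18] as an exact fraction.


2124/49

Outcome values over d=0..6: [3, 0, 0, 0, 4, 0, 1]
Σy = 8, Σy² = 26, M = 7
μ = 8/7 = 8/7,  σ² = 26/7 − (8/7)² = 118/49
Independent increments: Var[S_18] = 18·σ² = 18·(118/49) = 2124/49


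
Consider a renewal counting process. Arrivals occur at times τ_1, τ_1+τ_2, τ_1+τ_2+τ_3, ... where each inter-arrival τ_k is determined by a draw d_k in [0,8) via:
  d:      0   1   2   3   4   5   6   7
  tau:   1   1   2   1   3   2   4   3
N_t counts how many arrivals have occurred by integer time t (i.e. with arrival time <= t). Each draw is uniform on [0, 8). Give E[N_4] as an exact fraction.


7193/4096

Inter-arrival values over d=0..7: [1, 1, 2, 1, 3, 2, 4, 3]
Each d has probability 1/8, so the pmf of τ is: f(1) = 3/8, f(2) = 1/4, f(3) = 1/4, f(4) = 1/8
Renewal equation for m(n) = E[N_n]: condition on τ_1 = k (if k <= n, one arrival plus a fresh copy on the remaining n−k steps): m(n) = F(n) + Σ_{k<=n} f(k)·m(n−k), where F(n) = P(τ <= n) and m(0) = 0
m(1) = F(1) = 3/8
m(2) = F(2) + f(1)·m(1) = 5/8 + 3/8·3/8 = 49/64
m(3) = F(3) + f(1)·m(2) + f(2)·m(1) = 7/8 + 3/8·49/64 + 1/4·3/8 = 643/512
m(4) = F(4) + f(1)·m(3) + f(2)·m(2) + f(3)·m(1) = 1 + 3/8·643/512 + 1/4·49/64 + 1/4·3/8 = 7193/4096
E[N_4] = m(4) = 7193/4096


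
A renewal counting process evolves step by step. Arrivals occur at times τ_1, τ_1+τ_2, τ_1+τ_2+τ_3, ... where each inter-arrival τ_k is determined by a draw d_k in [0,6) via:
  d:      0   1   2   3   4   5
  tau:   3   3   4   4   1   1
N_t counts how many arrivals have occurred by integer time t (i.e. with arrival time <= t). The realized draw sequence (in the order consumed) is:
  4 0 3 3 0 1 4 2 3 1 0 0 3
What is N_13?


4

draw d_1=4: τ_1=1, arrival time A_1=1
draw d_2=0: τ_2=3, arrival time A_2=4
draw d_3=3: τ_3=4, arrival time A_3=8
draw d_4=3: τ_4=4, arrival time A_4=12
draw d_5=0: τ_5=3, arrival time A_5=15
draw d_6=1: τ_6=3, arrival time A_6=18
draw d_7=4: τ_7=1, arrival time A_7=19
draw d_8=2: τ_8=4, arrival time A_8=23
draw d_9=3: τ_9=4, arrival time A_9=27
draw d_10=1: τ_10=3, arrival time A_10=30
draw d_11=0: τ_11=3, arrival time A_11=33
draw d_12=0: τ_12=3, arrival time A_12=36
draw d_13=3: τ_13=4, arrival time A_13=40
N_t over t=0..13: 0:0 1:1 2:1 3:1 4:2 5:2 6:2 7:2 8:3 9:3 10:3 11:3 12:4 13:4


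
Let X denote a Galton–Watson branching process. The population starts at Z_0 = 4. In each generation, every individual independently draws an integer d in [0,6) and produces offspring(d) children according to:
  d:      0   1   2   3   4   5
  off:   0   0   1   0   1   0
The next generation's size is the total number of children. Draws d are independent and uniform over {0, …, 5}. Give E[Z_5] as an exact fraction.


Outcome values over d=0..5: [0, 0, 1, 0, 1, 0]
Σy = 2, Σy² = 2, M = 6
μ = 2/6 = 1/3,  σ² = 2/6 − (1/3)² = 2/9
E[Z_0] = 4
E[Z_1] = 1/3·E[Z_0] = 4/3
E[Z_2] = 1/3·E[Z_1] = 4/9
E[Z_3] = 1/3·E[Z_2] = 4/27
E[Z_4] = 1/3·E[Z_3] = 4/81
E[Z_5] = 1/3·E[Z_4] = 4/243

4/243


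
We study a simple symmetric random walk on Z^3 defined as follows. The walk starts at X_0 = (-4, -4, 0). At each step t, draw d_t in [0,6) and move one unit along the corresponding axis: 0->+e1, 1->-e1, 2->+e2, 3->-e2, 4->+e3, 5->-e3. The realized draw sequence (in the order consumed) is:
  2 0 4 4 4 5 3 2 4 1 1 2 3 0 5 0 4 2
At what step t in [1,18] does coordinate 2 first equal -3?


1

t=0: X=(-4, -4, 0), d=2 → +e2, X_1=(-4, -3, 0)
t=1: X=(-4, -3, 0), d=0 → +e1, X_2=(-3, -3, 0)
t=2: X=(-3, -3, 0), d=4 → +e3, X_3=(-3, -3, 1)
t=3: X=(-3, -3, 1), d=4 → +e3, X_4=(-3, -3, 2)
t=4: X=(-3, -3, 2), d=4 → +e3, X_5=(-3, -3, 3)
t=5: X=(-3, -3, 3), d=5 → -e3, X_6=(-3, -3, 2)
t=6: X=(-3, -3, 2), d=3 → -e2, X_7=(-3, -4, 2)
t=7: X=(-3, -4, 2), d=2 → +e2, X_8=(-3, -3, 2)
t=8: X=(-3, -3, 2), d=4 → +e3, X_9=(-3, -3, 3)
t=9: X=(-3, -3, 3), d=1 → -e1, X_10=(-4, -3, 3)
t=10: X=(-4, -3, 3), d=1 → -e1, X_11=(-5, -3, 3)
t=11: X=(-5, -3, 3), d=2 → +e2, X_12=(-5, -2, 3)
t=12: X=(-5, -2, 3), d=3 → -e2, X_13=(-5, -3, 3)
t=13: X=(-5, -3, 3), d=0 → +e1, X_14=(-4, -3, 3)
t=14: X=(-4, -3, 3), d=5 → -e3, X_15=(-4, -3, 2)
t=15: X=(-4, -3, 2), d=0 → +e1, X_16=(-3, -3, 2)
t=16: X=(-3, -3, 2), d=4 → +e3, X_17=(-3, -3, 3)
t=17: X=(-3, -3, 3), d=2 → +e2, X_18=(-3, -2, 3)


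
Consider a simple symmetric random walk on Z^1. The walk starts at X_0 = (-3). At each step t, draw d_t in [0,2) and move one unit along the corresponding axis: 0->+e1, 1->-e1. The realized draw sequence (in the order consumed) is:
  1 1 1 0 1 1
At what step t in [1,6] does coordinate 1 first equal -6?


3

t=0: X=(-3), d=1 → -e1, X_1=(-4)
t=1: X=(-4), d=1 → -e1, X_2=(-5)
t=2: X=(-5), d=1 → -e1, X_3=(-6)
t=3: X=(-6), d=0 → +e1, X_4=(-5)
t=4: X=(-5), d=1 → -e1, X_5=(-6)
t=5: X=(-6), d=1 → -e1, X_6=(-7)


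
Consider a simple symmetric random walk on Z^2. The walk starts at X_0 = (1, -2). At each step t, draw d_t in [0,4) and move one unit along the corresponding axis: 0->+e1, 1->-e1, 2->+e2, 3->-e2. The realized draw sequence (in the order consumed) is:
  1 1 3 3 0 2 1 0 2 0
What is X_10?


(1, -2)

t=0: X=(1, -2), d=1 → -e1, X_1=(0, -2)
t=1: X=(0, -2), d=1 → -e1, X_2=(-1, -2)
t=2: X=(-1, -2), d=3 → -e2, X_3=(-1, -3)
t=3: X=(-1, -3), d=3 → -e2, X_4=(-1, -4)
t=4: X=(-1, -4), d=0 → +e1, X_5=(0, -4)
t=5: X=(0, -4), d=2 → +e2, X_6=(0, -3)
t=6: X=(0, -3), d=1 → -e1, X_7=(-1, -3)
t=7: X=(-1, -3), d=0 → +e1, X_8=(0, -3)
t=8: X=(0, -3), d=2 → +e2, X_9=(0, -2)
t=9: X=(0, -2), d=0 → +e1, X_10=(1, -2)


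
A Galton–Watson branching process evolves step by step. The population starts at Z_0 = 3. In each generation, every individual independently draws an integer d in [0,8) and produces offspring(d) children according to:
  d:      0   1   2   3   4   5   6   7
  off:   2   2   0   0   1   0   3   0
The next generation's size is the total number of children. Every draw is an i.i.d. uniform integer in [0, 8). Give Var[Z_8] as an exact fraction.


Outcome values over d=0..7: [2, 2, 0, 0, 1, 0, 3, 0]
Σy = 8, Σy² = 18, M = 8
μ = 8/8 = 1,  σ² = 18/8 − (1)² = 5/4
V_0 = 0, E_0 = 3
V_1 = 5/4·E_0 + (1)²·V_0 = 15/4;  E_1 = 3
V_2 = 5/4·E_1 + (1)²·V_1 = 15/2;  E_2 = 3
V_3 = 5/4·E_2 + (1)²·V_2 = 45/4;  E_3 = 3
V_4 = 5/4·E_3 + (1)²·V_3 = 15;  E_4 = 3
V_5 = 5/4·E_4 + (1)²·V_4 = 75/4;  E_5 = 3
V_6 = 5/4·E_5 + (1)²·V_5 = 45/2;  E_6 = 3
V_7 = 5/4·E_6 + (1)²·V_6 = 105/4;  E_7 = 3
V_8 = 5/4·E_7 + (1)²·V_7 = 30;  E_8 = 3

30


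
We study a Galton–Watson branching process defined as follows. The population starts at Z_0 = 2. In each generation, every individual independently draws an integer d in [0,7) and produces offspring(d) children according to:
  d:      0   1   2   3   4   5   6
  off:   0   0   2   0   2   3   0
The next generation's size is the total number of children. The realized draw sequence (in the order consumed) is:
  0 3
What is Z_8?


gen 0: Z_0=2, draws=[0, 3], offspring=[0, 0], Z_1=0
gen 1: Z_1=0, draws=[], offspring=[], Z_2=0
gen 2: Z_2=0, draws=[], offspring=[], Z_3=0
gen 3: Z_3=0, draws=[], offspring=[], Z_4=0
gen 4: Z_4=0, draws=[], offspring=[], Z_5=0
gen 5: Z_5=0, draws=[], offspring=[], Z_6=0
gen 6: Z_6=0, draws=[], offspring=[], Z_7=0
gen 7: Z_7=0, draws=[], offspring=[], Z_8=0

0


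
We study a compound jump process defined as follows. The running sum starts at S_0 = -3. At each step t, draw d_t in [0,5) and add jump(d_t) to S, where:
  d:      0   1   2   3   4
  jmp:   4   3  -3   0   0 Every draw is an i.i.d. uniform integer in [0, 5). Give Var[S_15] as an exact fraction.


Outcome values over d=0..4: [4, 3, -3, 0, 0]
Σy = 4, Σy² = 34, M = 5
μ = 4/5 = 4/5,  σ² = 34/5 − (4/5)² = 154/25
Independent increments: Var[S_15] = 15·σ² = 15·(154/25) = 462/5

462/5


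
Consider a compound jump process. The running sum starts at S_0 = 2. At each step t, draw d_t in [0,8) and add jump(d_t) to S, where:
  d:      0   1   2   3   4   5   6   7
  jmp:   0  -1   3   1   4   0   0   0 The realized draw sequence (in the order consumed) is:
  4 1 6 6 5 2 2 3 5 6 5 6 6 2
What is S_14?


t=0: S=2, d=4, jump=4, S_1=6
t=1: S=6, d=1, jump=-1, S_2=5
t=2: S=5, d=6, jump=0, S_3=5
t=3: S=5, d=6, jump=0, S_4=5
t=4: S=5, d=5, jump=0, S_5=5
t=5: S=5, d=2, jump=3, S_6=8
t=6: S=8, d=2, jump=3, S_7=11
t=7: S=11, d=3, jump=1, S_8=12
t=8: S=12, d=5, jump=0, S_9=12
t=9: S=12, d=6, jump=0, S_10=12
t=10: S=12, d=5, jump=0, S_11=12
t=11: S=12, d=6, jump=0, S_12=12
t=12: S=12, d=6, jump=0, S_13=12
t=13: S=12, d=2, jump=3, S_14=15

15


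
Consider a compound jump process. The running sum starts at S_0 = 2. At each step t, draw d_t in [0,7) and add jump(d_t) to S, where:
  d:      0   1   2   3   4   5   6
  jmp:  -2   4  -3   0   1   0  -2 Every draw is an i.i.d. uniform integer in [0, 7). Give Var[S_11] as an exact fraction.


2574/49

Outcome values over d=0..6: [-2, 4, -3, 0, 1, 0, -2]
Σy = -2, Σy² = 34, M = 7
μ = -2/7 = -2/7,  σ² = 34/7 − (-2/7)² = 234/49
Independent increments: Var[S_11] = 11·σ² = 11·(234/49) = 2574/49


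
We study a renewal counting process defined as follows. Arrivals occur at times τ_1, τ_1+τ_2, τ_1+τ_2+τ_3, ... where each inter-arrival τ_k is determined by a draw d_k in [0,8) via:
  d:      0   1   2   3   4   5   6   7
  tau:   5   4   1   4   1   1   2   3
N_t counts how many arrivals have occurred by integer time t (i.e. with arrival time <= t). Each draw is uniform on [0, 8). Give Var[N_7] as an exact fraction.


Inter-arrival values over d=0..7: [5, 4, 1, 4, 1, 1, 2, 3]
Each d has probability 1/8, so the pmf of τ is: f(1) = 3/8, f(2) = 1/8, f(3) = 1/8, f(4) = 1/4, f(5) = 1/8
Let p_n(j) = P(N_n = j), with p_0 = [1]. Condition on τ_1: p_n(0) = P(τ > n), and for j >= 1, p_n(j) = Σ_{k<=n} f(k)·p_{n−k}(j−1)
p_1 = [5/8, 3/8]  (j = 0..1)
p_2 = [1/2, 23/64, 9/64]  (j = 0..2)
p_3 = [3/8, 25/64, 93/512, 27/512]  (j = 0..3)
p_4 = [1/8, 17/32, 61/256, 351/4096, 81/4096]  (j = 0..4)
p_5 = [0, 7/16, 99/256, 531/4096, 1269/32768, 243/32768]  (j = 0..5)
p_6 = [0, 17/64, 213/512, 953/4096, 135/2048, 4455/262144, 729/262144]  (j = 0..6)
p_7 = [0, 11/64, 93/256, 1217/4096, 4173/32768, 8397/262144, 15309/2097152, 2187/2097152]  (j = 0..7)
E[N_7] = Σ j·p_7(j) = 5264803/2097152;  E[N_7²] = Σ j²·p_7(j) = 15626647/2097152
Var[N_7] = 15626647/2097152 − (5264803/2097152)² = 5053303380535/4398046511104

5053303380535/4398046511104


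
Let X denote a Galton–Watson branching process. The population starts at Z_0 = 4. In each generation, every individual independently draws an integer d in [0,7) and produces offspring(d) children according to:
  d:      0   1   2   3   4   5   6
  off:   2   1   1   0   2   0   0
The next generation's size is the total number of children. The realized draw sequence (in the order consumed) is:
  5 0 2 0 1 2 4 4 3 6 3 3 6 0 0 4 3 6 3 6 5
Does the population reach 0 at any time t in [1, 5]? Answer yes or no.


yes

gen 0: Z_0=4, draws=[5, 0, 2, 0], offspring=[0, 2, 1, 2], Z_1=5
gen 1: Z_1=5, draws=[1, 2, 4, 4, 3], offspring=[1, 1, 2, 2, 0], Z_2=6
gen 2: Z_2=6, draws=[6, 3, 3, 6, 0, 0], offspring=[0, 0, 0, 0, 2, 2], Z_3=4
gen 3: Z_3=4, draws=[4, 3, 6, 3], offspring=[2, 0, 0, 0], Z_4=2
gen 4: Z_4=2, draws=[6, 5], offspring=[0, 0], Z_5=0


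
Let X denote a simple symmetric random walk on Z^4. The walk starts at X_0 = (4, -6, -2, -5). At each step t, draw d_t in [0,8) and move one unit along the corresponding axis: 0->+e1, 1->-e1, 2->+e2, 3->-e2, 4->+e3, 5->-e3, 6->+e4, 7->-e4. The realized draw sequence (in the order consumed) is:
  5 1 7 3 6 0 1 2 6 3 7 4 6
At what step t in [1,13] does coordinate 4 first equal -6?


3

t=0: X=(4, -6, -2, -5), d=5 → -e3, X_1=(4, -6, -3, -5)
t=1: X=(4, -6, -3, -5), d=1 → -e1, X_2=(3, -6, -3, -5)
t=2: X=(3, -6, -3, -5), d=7 → -e4, X_3=(3, -6, -3, -6)
t=3: X=(3, -6, -3, -6), d=3 → -e2, X_4=(3, -7, -3, -6)
t=4: X=(3, -7, -3, -6), d=6 → +e4, X_5=(3, -7, -3, -5)
t=5: X=(3, -7, -3, -5), d=0 → +e1, X_6=(4, -7, -3, -5)
t=6: X=(4, -7, -3, -5), d=1 → -e1, X_7=(3, -7, -3, -5)
t=7: X=(3, -7, -3, -5), d=2 → +e2, X_8=(3, -6, -3, -5)
t=8: X=(3, -6, -3, -5), d=6 → +e4, X_9=(3, -6, -3, -4)
t=9: X=(3, -6, -3, -4), d=3 → -e2, X_10=(3, -7, -3, -4)
t=10: X=(3, -7, -3, -4), d=7 → -e4, X_11=(3, -7, -3, -5)
t=11: X=(3, -7, -3, -5), d=4 → +e3, X_12=(3, -7, -2, -5)
t=12: X=(3, -7, -2, -5), d=6 → +e4, X_13=(3, -7, -2, -4)


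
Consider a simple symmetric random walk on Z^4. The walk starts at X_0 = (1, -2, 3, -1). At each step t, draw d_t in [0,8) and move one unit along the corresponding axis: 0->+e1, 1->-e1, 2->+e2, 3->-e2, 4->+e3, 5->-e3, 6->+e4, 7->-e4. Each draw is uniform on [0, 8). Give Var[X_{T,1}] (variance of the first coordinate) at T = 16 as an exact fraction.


Outcome values over d=0..7: [1, -1, 0, 0, 0, 0, 0, 0]
Σy = 0, Σy² = 2, M = 8
μ = 0/8 = 0,  σ² = 2/8 − (0)² = 1/4
Independent increments: Var[X_16] = 16·σ² = 16·(1/4) = 4

4
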